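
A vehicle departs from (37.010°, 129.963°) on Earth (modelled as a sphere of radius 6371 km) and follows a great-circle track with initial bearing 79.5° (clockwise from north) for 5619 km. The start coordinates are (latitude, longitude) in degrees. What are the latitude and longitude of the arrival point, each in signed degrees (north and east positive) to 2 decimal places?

29.67°, -169.16°

Angular distance δ = d/R = 5619/6371 = 0.88197 rad; initial bearing θ = 1.3875 rad.
sin φ₂ = sin φ₁ cos δ + cos φ₁ sin δ cos θ = (0.6020)(0.6356) + (0.7985)(0.7720)(0.1822) = 0.4950, so φ₂ = 29.67°.
Δλ = atan2(sin θ sin δ cos φ₁, cos δ − sin φ₁ sin φ₂) = atan2(0.6061, 0.3377) = 60.877°.
λ₂ = 129.963° + 60.877° = 190.84° → -169.16° after wrapping to (−180°, 180°].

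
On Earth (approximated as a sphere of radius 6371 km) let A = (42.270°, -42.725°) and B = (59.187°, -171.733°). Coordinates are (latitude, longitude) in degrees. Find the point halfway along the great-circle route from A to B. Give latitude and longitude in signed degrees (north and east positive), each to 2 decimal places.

Central angle δ = 1.2248 rad. Interpolating on the sphere with fraction f = 0.5:
P = [sin((1−f)δ)·A + sin(fδ)·B] / sin δ = 0.6111·A + 0.6111·B in Cartesian coordinates,
giving P = (0.0224, -0.3518, 0.9358), i.e. latitude 69.36°, longitude -86.35°.

69.36°, -86.35°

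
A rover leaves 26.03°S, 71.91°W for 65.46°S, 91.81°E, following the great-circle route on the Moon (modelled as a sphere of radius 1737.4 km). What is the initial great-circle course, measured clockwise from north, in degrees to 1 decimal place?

173.3°

With φ₁ = -0.4543, φ₂ = -1.1425, Δλ = 2.8575 rad, the forward-azimuth formula gives
θ = atan2( sin Δλ cos φ₂ , cos φ₁ sin φ₂ − sin φ₁ cos φ₂ cos Δλ ) = atan2(0.1164, -0.9924) = 173.31°.
So the initial bearing is 173.3°.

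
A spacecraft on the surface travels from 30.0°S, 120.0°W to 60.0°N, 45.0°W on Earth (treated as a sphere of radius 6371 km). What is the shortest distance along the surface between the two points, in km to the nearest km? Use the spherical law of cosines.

12089 km

With latitudes φ₁ = -30.000°, φ₂ = 60.000° and longitude difference Δλ = 75.000°:
cos c = sin φ₁ sin φ₂ + cos φ₁ cos φ₂ cos Δλ = (-0.5000)(0.8660) + (0.8660)(0.5000)(0.2588) = -0.32094,
so c = arccos(-0.32094) = 1.89752 rad.
Distance = R·c = 6371 × 1.8975 ≈ 12089 km.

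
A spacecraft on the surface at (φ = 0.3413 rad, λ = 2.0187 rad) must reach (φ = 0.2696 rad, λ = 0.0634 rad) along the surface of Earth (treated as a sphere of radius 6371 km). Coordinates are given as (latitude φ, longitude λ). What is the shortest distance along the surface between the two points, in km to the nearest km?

With latitudes φ₁ = 19.555°, φ₂ = 15.447° and longitude difference Δλ = -112.030°:
cos c = sin φ₁ sin φ₂ + cos φ₁ cos φ₂ cos Δλ = (0.3347)(0.2663) + (0.9423)(0.9639)(-0.3751) = -0.25155,
so c = arccos(-0.25155) = 1.82507 rad.
Distance = R·c = 6371 × 1.8251 ≈ 11628 km.

11628 km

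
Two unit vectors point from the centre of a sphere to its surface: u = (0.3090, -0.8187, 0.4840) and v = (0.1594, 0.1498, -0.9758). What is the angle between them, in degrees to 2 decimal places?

u·v = -0.5457; |u| = 1.0000, |v| = 1.0000.
cos θ = (u·v)/(|u||v|) = -0.5457, so θ = 123.07°.

123.07°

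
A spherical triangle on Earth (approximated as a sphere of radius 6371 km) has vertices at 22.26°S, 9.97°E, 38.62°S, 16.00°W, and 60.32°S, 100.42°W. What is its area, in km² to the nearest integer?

4702246 km²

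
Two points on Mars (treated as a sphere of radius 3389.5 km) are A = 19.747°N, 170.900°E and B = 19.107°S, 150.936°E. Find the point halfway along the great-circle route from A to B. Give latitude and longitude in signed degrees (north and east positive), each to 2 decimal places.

0.32°, 160.90°

The central angle between A and B is δ = 0.7593 rad.
With f = 0.5, the slerp weights are sin((1−f)δ)/sin δ = 0.5383 and sin(fδ)/sin δ = 0.5383.
Weighted sum of the unit vectors: (0.5383)·(-0.9293,0.1489,0.3379) + (0.5383)·(-0.8259,0.4590,-0.3273) = (-0.9449, 0.3272, 0.0057).
Converting back: φ = atan2(z, √(x²+y²)) = 0.32°, λ = atan2(y, x) = 160.90°.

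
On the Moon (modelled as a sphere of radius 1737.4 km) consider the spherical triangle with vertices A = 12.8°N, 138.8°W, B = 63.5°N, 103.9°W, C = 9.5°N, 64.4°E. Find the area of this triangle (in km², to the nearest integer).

4561978 km²

Side lengths (central angles): a = 1.8580, b = 2.5819, c = 0.9823 rad; semiperimeter s = 2.7111.
By l'Huilier's theorem, tan(E/4) = √[tan(s/2) tan((s−a)/2) tan((s−b)/2) tan((s−c)/2)], giving spherical excess E = 1.5113 rad.
Area = E·R² = 1.5113 × (1737.4)² ≈ 4561978 km².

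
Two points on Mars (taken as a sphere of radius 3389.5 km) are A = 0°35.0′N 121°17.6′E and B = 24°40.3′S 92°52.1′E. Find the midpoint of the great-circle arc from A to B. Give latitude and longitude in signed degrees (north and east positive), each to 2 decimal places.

-12.41°, 107.77°

Central angle δ = 0.6520 rad. Interpolating on the sphere with fraction f = 0.5:
P = [sin((1−f)δ)·A + sin(fδ)·B] / sin δ = 0.5278·A + 0.5278·B in Cartesian coordinates,
giving P = (-0.2981, 0.9300, -0.2149), i.e. latitude -12.41°, longitude 107.77°.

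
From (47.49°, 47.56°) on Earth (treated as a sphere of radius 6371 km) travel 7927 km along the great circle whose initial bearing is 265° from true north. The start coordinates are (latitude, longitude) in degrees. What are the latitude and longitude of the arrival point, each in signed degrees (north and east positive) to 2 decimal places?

10.41°, -26.04°

Angular distance δ = d/R = 7927/6371 = 1.24423 rad; initial bearing θ = 4.6251 rad.
sin φ₂ = sin φ₁ cos δ + cos φ₁ sin δ cos θ = (0.7372)(0.3208) + (0.6757)(0.9471)(-0.0872) = 0.1807, so φ₂ = 10.41°.
Δλ = atan2(sin θ sin δ cos φ₁, cos δ − sin φ₁ sin φ₂) = atan2(-0.6376, 0.1876) = -73.605°.
λ₂ = 47.560° − 73.605° = -26.04°.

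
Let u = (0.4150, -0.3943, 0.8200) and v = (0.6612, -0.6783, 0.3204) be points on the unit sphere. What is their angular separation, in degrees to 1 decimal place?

36.4°

u·v = 0.8046; |u| = 1.0000, |v| = 1.0000.
cos θ = (u·v)/(|u||v|) = 0.8046, so θ = 36.4°.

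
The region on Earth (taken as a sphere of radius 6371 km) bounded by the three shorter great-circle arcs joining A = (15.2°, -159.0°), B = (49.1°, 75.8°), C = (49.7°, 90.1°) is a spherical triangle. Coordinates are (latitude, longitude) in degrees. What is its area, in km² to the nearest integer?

3356742 km²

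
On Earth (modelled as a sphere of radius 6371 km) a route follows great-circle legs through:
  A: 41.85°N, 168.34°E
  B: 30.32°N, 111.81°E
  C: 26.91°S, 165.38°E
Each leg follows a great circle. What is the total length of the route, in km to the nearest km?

Leg A→B: central angle 0.8073 rad, distance 5143.5 km.
Leg B→C: central angle 1.3401 rad, distance 8538.0 km.
Total: 5143.5 + 8538.0 ≈ 13681 km.

13681 km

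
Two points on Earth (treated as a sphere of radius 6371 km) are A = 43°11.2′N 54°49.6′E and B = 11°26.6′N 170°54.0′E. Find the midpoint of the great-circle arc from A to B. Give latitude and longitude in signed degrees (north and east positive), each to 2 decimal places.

The central angle between A and B is δ = 1.7501 rad.
With f = 0.5, the slerp weights are sin((1−f)δ)/sin δ = 0.7801 and sin(fδ)/sin δ = 0.7801.
Weighted sum of the unit vectors: (0.7801)·(0.4200,0.5960,0.6844) + (0.7801)·(-0.9678,0.1550,0.1984) = (-0.4273, 0.5858, 0.6886).
Converting back: φ = atan2(z, √(x²+y²)) = 43.52°, λ = atan2(y, x) = 126.11°.

43.52°, 126.11°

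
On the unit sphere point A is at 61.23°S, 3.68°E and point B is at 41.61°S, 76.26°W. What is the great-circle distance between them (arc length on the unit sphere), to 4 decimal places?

With latitudes φ₁ = -61.230°, φ₂ = -41.610° and longitude difference Δλ = -79.940°:
cos c = sin φ₁ sin φ₂ + cos φ₁ cos φ₂ cos Δλ = (-0.8766)(-0.6641) + (0.4813)(0.7477)(0.1747) = 0.64494,
so c = arccos(0.64494) = 0.86985 rad.
On the unit sphere the arc length equals the central angle: 0.8698.

0.8698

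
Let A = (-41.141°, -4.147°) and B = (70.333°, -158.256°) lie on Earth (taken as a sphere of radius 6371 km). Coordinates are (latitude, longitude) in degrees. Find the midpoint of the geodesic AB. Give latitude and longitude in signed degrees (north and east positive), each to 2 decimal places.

Central angle δ = 2.5821 rad. Interpolating on the sphere with fraction f = 0.5:
P = [sin((1−f)δ)·A + sin(fδ)·B] / sin δ = 1.8110·A + 1.8110·B in Cartesian coordinates,
giving P = (0.7942, -0.3244, 0.5139), i.e. latitude 30.92°, longitude -22.22°.

30.92°, -22.22°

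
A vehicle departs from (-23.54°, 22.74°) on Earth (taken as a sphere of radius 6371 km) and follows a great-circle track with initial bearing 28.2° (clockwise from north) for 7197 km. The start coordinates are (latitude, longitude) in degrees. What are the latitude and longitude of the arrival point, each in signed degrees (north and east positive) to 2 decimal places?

34.06°, 53.79°

Angular distance δ = d/R = 7197/6371 = 1.12965 rad; initial bearing θ = 0.4922 rad.
sin φ₂ = sin φ₁ cos δ + cos φ₁ sin δ cos θ = (-0.3994)(0.4270) + (0.9168)(0.9043)(0.8813) = 0.5601, so φ₂ = 34.06°.
Δλ = atan2(sin θ sin δ cos φ₁, cos δ − sin φ₁ sin φ₂) = atan2(0.3917, 0.6507) = 31.051°.
λ₂ = 22.740° + 31.051° = 53.79°.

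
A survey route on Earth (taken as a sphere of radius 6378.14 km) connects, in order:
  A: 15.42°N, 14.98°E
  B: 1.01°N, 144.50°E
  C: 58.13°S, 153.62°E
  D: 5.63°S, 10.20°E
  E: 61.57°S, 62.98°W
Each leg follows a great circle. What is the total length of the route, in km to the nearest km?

Leg A→B: central angle 2.2252 rad, distance 14192.4 km.
Leg B→C: central angle 1.0399 rad, distance 6632.9 km.
Leg C→D: central angle 1.9163 rad, distance 12222.2 km.
Leg D→E: central angle 1.3455 rad, distance 8581.9 km.
Total: 14192.4 + 6632.9 + 12222.2 + 8581.9 ≈ 41629 km.

41629 km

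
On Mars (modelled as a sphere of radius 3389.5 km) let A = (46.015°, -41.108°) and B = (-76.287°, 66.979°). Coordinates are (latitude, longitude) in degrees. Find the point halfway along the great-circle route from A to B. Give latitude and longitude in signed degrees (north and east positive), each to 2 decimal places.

The central angle between A and B is δ = 2.4190 rad.
With f = 0.5, the slerp weights are sin((1−f)δ)/sin δ = 1.4146 and sin(fδ)/sin δ = 1.4146.
Weighted sum of the unit vectors: (1.4146)·(0.5233,-0.4566,0.7195) + (1.4146)·(0.0927,0.2182,-0.9715) = (0.8713, -0.3373, -0.3564).
Converting back: φ = atan2(z, √(x²+y²)) = -20.88°, λ = atan2(y, x) = -21.16°.

-20.88°, -21.16°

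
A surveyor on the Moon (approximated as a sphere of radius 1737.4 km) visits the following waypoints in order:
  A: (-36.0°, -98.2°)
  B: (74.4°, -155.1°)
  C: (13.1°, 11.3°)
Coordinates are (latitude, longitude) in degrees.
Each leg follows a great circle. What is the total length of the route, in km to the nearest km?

6327 km

Leg A→B: central angle 2.0346 rad, distance 3534.9 km.
Leg B→C: central angle 1.6071 rad, distance 2792.1 km.
Total: 3534.9 + 2792.1 ≈ 6327 km.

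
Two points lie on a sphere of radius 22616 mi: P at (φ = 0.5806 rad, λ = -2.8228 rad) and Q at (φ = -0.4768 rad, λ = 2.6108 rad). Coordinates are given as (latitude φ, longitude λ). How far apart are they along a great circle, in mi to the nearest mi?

In radians: φ₁ = 0.5806, φ₂ = -0.4768, Δλ = -48.678° = -0.8496 rad.
cos c = sin φ₁ sin φ₂ + cos φ₁ cos φ₂ cos Δλ = (0.5485)(-0.4589) + (0.8361)(0.8885)(0.6603) = 0.23878,
so c = arccos(0.23878) = 1.32969 rad.
Distance = R·c = 22616 × 1.3297 ≈ 30072 mi.

30072 mi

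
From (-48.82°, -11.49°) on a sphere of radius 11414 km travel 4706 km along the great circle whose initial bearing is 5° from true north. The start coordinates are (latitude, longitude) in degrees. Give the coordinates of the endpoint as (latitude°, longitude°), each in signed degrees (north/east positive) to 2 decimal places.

Angular distance δ = d/R = 4706/11414 = 0.41230 rad; initial bearing θ = 0.0873 rad.
sin φ₂ = sin φ₁ cos δ + cos φ₁ sin δ cos θ = (-0.7526)(0.9162) + (0.6584)(0.4007)(0.9962) = -0.4267, so φ₂ = -25.26°.
Δλ = atan2(sin θ sin δ cos φ₁, cos δ − sin φ₁ sin φ₂) = atan2(0.0230, 0.5950) = 2.213°.
λ₂ = -11.490° + 2.213° = -9.28°.

-25.26°, -9.28°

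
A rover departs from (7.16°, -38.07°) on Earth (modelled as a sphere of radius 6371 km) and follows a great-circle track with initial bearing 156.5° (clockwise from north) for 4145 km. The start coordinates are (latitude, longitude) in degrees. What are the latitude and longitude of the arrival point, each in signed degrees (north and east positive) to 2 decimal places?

Angular distance δ = d/R = 4145/6371 = 0.65060 rad; initial bearing θ = 2.7314 rad.
sin φ₂ = sin φ₁ cos δ + cos φ₁ sin δ cos θ = (0.1246)(0.7957) + (0.9922)(0.6057)(-0.9171) = -0.4519, so φ₂ = -26.87°.
Δλ = atan2(sin θ sin δ cos φ₁, cos δ − sin φ₁ sin φ₂) = atan2(0.2396, 0.8520) = 15.708°.
λ₂ = -38.070° + 15.708° = -22.36°.

-26.87°, -22.36°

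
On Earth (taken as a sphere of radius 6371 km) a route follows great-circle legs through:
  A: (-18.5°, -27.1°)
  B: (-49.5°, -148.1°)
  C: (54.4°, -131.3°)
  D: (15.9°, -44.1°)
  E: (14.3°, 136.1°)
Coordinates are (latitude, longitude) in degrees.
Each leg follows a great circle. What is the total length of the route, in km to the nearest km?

47205 km

Leg A→B: central angle 1.6468 rad, distance 10491.7 km.
Leg B→C: central angle 1.8301 rad, distance 11659.3 km.
Leg C→D: central angle 1.3180 rad, distance 8397.0 km.
Leg D→E: central angle 2.6145 rad, distance 16656.9 km.
Total: 10491.7 + 11659.3 + 8397.0 + 16656.9 ≈ 47205 km.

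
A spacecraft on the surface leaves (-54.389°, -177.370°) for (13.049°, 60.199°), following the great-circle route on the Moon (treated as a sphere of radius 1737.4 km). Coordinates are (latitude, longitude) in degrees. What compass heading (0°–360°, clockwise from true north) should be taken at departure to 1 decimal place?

250.4°

Δλ = -122.431° = -2.1368 rad.
y = sin Δλ · cos φ₂ = (-0.8440)(0.9742) = -0.8222
x = cos φ₁ sin φ₂ − sin φ₁ cos φ₂ cos Δλ = (0.5823)(0.2258) − (-0.8130)(0.9742)(-0.5363) = -0.2933
θ = atan2(y, x) = -109.63°; adding 360° gives 250.4°.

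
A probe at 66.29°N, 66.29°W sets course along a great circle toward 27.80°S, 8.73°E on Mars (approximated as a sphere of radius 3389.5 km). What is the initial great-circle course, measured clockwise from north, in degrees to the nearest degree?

115°

With φ₁ = 1.1570, φ₂ = -0.4852, Δλ = 1.3093 rad, the forward-azimuth formula gives
θ = atan2( sin Δλ cos φ₂ , cos φ₁ sin φ₂ − sin φ₁ cos φ₂ cos Δλ ) = atan2(0.8545, -0.3969) = 114.91°.
So the initial bearing is 115°.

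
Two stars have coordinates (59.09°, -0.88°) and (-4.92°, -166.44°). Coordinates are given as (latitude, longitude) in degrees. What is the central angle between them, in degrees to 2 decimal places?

124.70°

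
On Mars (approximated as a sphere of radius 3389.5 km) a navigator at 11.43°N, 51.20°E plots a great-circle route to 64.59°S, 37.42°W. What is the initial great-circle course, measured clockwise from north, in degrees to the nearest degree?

206°

Δλ = -88.620° = -1.5467 rad.
y = sin Δλ · cos φ₂ = (-0.9997)(0.4291) = -0.4290
x = cos φ₁ sin φ₂ − sin φ₁ cos φ₂ cos Δλ = (0.9802)(-0.9033) − (0.1982)(0.4291)(0.0241) = -0.8874
θ = atan2(y, x) = -154.20°; adding 360° gives 206°.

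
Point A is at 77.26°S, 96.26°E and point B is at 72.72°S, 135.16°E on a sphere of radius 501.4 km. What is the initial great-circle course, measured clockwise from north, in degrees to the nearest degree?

85°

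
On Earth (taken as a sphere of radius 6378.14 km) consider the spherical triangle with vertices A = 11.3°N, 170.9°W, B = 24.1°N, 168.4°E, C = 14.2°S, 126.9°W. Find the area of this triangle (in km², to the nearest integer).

Side lengths (central angles): a = 1.2891, b = 0.8818, c = 0.4094 rad; semiperimeter s = 1.2901.
By l'Huilier's theorem, tan(E/4) = √[tan(s/2) tan((s−a)/2) tan((s−b)/2) tan((s−c)/2)], giving spherical excess E = 0.0249 rad.
Area = E·R² = 0.0249 × (6378.14)² ≈ 1013424 km².

1013424 km²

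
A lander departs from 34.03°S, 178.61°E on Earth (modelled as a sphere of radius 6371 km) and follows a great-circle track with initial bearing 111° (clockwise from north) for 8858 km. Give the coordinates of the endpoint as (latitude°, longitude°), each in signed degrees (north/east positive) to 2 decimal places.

Angular distance δ = d/R = 8858/6371 = 1.39036 rad; initial bearing θ = 1.9373 rad.
sin φ₂ = sin φ₁ cos δ + cos φ₁ sin δ cos θ = (-0.5596)(0.1795) + (0.8287)(0.9838)(-0.3584) = -0.3926, so φ₂ = -23.12°.
Δλ = atan2(sin θ sin δ cos φ₁, cos δ − sin φ₁ sin φ₂) = atan2(0.7611, -0.0403) = 93.027°.
λ₂ = 178.610° + 93.027° = 271.64° → -88.36° after wrapping to (−180°, 180°].

-23.12°, -88.36°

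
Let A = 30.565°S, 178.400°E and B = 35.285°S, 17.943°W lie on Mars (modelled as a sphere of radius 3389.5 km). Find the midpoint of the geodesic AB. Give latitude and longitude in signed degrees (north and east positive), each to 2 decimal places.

The central angle between A and B is δ = 1.9614 rad.
With f = 0.5, the slerp weights are sin((1−f)δ)/sin δ = 0.8986 and sin(fδ)/sin δ = 0.8986.
Weighted sum of the unit vectors: (0.8986)·(-0.8607,0.0240,-0.5085) + (0.8986)·(0.7766,-0.2515,-0.5776) = (-0.0756, -0.2044, -0.9760).
Converting back: φ = atan2(z, √(x²+y²)) = -77.41°, λ = atan2(y, x) = -110.30°.

-77.41°, -110.30°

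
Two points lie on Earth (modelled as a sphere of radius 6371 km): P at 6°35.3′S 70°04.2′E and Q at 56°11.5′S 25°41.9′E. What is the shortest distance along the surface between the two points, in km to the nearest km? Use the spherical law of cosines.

6742 km

With latitudes φ₁ = -6.588°, φ₂ = -56.192° and longitude difference Δλ = -44.372°:
cos c = sin φ₁ sin φ₂ + cos φ₁ cos φ₂ cos Δλ = (-0.1147)(-0.8309) + (0.9934)(0.5564)(0.7148) = 0.49044,
so c = arccos(0.49044) = 1.05820 rad.
Distance = R·c = 6371 × 1.0582 ≈ 6742 km.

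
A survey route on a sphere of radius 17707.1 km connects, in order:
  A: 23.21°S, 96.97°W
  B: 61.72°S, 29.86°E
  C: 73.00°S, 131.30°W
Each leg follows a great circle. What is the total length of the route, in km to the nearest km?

40097 km

Leg A→B: central angle 1.4846 rad, distance 26288.8 km.
Leg B→C: central angle 0.7798 rad, distance 13807.7 km.
Total: 26288.8 + 13807.7 ≈ 40097 km.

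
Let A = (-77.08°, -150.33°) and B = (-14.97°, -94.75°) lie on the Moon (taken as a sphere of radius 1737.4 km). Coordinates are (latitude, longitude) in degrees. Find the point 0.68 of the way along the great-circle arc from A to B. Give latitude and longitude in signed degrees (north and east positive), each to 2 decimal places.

Central angle δ = 1.1876 rad. Interpolating on the sphere with fraction f = 0.68:
P = [sin((1−f)δ)·A + sin(fδ)·B] / sin δ = 0.4000·A + 0.7791·B in Cartesian coordinates,
giving P = (-0.1400, -0.7944, -0.5911), i.e. latitude -36.23°, longitude -100.00°.

-36.23°, -100.00°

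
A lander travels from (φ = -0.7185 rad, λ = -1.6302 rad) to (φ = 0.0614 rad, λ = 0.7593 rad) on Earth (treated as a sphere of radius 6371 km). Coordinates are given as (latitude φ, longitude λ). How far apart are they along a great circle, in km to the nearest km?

With latitudes φ₁ = -41.167°, φ₂ = 3.518° and longitude difference Δλ = 136.908°:
Haversine: a = sin²(Δφ/2) + cos φ₁ cos φ₂ sin²(Δλ/2) = 0.1445 + (0.7528)(0.9981)(0.8651) = 0.79455.
Central angle c = 2·arcsin(√a) = 2.20073 rad.
Distance = R·c = 6371 × 2.2007 ≈ 14021 km.

14021 km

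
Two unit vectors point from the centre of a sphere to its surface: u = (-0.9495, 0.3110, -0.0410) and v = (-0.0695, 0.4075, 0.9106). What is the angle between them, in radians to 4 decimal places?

u·v = 0.1554; |u| = 1.0000, |v| = 1.0000.
cos θ = (u·v)/(|u||v|) = 0.1554, so θ = 1.4148 rad.

1.4148 rad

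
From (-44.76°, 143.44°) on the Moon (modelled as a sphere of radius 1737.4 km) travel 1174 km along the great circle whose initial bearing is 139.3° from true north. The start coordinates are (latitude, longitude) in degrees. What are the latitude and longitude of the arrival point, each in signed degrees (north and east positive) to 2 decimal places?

Angular distance δ = d/R = 1174/1737.4 = 0.67572 rad; initial bearing θ = 2.4312 rad.
sin φ₂ = sin φ₁ cos δ + cos φ₁ sin δ cos θ = (-0.7041)(0.7803) + (0.7101)(0.6255)(-0.7581) = -0.8861, so φ₂ = -62.39°.
Δλ = atan2(sin θ sin δ cos φ₁, cos δ − sin φ₁ sin φ₂) = atan2(0.2896, 0.1563) = 61.643°.
λ₂ = 143.440° + 61.643° = 205.08° → -154.92° after wrapping to (−180°, 180°].

-62.39°, -154.92°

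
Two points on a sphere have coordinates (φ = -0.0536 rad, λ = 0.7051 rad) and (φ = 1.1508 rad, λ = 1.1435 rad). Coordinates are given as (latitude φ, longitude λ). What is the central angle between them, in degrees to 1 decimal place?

With latitudes φ₁ = -3.071°, φ₂ = 65.936° and longitude difference Δλ = 25.118°:
cos c = sin φ₁ sin φ₂ + cos φ₁ cos φ₂ cos Δλ = (-0.0536)(0.9131) + (0.9986)(0.4078)(0.9054) = 0.31975,
so c = arccos(0.31975) = 1.24533 rad.
So the angular separation is 71.4°.

71.4°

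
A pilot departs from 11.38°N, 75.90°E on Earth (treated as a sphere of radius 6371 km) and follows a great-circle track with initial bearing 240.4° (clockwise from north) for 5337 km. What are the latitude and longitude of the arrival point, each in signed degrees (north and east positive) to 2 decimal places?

Angular distance δ = d/R = 5337/6371 = 0.83770 rad; initial bearing θ = 4.1958 rad.
sin φ₂ = sin φ₁ cos δ + cos φ₁ sin δ cos θ = (0.1973)(0.6692) + (0.9803)(0.7431)(-0.4939) = -0.2278, so φ₂ = -13.17°.
Δλ = atan2(sin θ sin δ cos φ₁, cos δ − sin φ₁ sin φ₂) = atan2(-0.6334, 0.7141) = -41.573°.
λ₂ = 75.900° − 41.573° = 34.33°.

-13.17°, 34.33°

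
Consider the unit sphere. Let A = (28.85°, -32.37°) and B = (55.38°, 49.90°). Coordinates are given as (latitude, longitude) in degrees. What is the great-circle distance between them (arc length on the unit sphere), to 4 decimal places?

With latitudes φ₁ = 28.850°, φ₂ = 55.380° and longitude difference Δλ = 82.270°:
cos c = sin φ₁ sin φ₂ + cos φ₁ cos φ₂ cos Δλ = (0.4825)(0.8229) + (0.8759)(0.5681)(0.1345) = 0.46401,
so c = arccos(0.46401) = 1.08827 rad.
On the unit sphere the arc length equals the central angle: 1.0883.

1.0883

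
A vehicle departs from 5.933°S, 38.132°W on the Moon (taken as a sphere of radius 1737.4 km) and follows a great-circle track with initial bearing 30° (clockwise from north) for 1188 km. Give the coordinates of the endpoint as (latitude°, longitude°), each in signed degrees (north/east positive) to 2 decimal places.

27.65°, -17.24°

Angular distance δ = d/R = 1188/1737.4 = 0.68378 rad; initial bearing θ = 0.5236 rad.
sin φ₂ = sin φ₁ cos δ + cos φ₁ sin δ cos θ = (-0.1034)(0.7752) + (0.9946)(0.6317)(0.8660) = 0.4640, so φ₂ = 27.65°.
Δλ = atan2(sin θ sin δ cos φ₁, cos δ − sin φ₁ sin φ₂) = atan2(0.3142, 0.8232) = 20.890°.
λ₂ = -38.132° + 20.890° = -17.24°.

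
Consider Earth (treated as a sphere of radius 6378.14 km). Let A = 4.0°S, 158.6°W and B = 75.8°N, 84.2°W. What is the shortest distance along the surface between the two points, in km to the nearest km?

10030 km

In radians: φ₁ = -0.0698, φ₂ = 1.3230, Δλ = 74.400° = 1.2985 rad.
cos c = sin φ₁ sin φ₂ + cos φ₁ cos φ₂ cos Δλ = (-0.0698)(0.9694) + (0.9976)(0.2453)(0.2689) = -0.00182,
so c = arccos(-0.00182) = 1.57261 rad.
Distance = R·c = 6378.14 × 1.5726 ≈ 10030 km.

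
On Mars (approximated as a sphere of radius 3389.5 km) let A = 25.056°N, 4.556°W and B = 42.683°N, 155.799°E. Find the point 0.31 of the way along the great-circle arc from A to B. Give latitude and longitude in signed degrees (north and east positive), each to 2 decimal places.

The central angle between A and B is δ = 1.9178 rad.
With f = 0.31, the slerp weights are sin((1−f)δ)/sin δ = 1.0310 and sin(fδ)/sin δ = 0.5956.
Weighted sum of the unit vectors: (1.0310)·(0.9030,-0.0720,0.4235) + (0.5956)·(-0.6705,0.3014,0.6779) = (0.5316, 0.1053, 0.8404).
Converting back: φ = atan2(z, √(x²+y²)) = 57.18°, λ = atan2(y, x) = 11.20°.

57.18°, 11.20°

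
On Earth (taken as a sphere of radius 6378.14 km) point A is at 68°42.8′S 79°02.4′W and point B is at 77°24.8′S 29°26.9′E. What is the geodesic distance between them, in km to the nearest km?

In radians: φ₁ = -1.1993, φ₂ = -1.3511, Δλ = 108.488° = 1.8935 rad.
Haversine: a = sin²(Δφ/2) + cos φ₁ cos φ₂ sin²(Δλ/2) = 0.0058 + (0.3630)(0.2179)(0.6586) = 0.05785.
Central angle c = 2·arcsin(√a) = 0.48581 rad.
Distance = R·c = 6378.14 × 0.4858 ≈ 3099 km.

3099 km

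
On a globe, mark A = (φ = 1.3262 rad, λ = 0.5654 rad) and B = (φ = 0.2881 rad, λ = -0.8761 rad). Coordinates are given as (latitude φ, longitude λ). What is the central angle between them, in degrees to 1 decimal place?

In radians: φ₁ = 1.3262, φ₂ = 0.2881, Δλ = -82.592° = -1.4415 rad.
cos c = sin φ₁ sin φ₂ + cos φ₁ cos φ₂ cos Δλ = (0.9702)(0.2841) + (0.2422)(0.9588)(0.1289) = 0.30561,
so c = arccos(0.30561) = 1.26022 rad.
So the angular separation is 72.2°.

72.2°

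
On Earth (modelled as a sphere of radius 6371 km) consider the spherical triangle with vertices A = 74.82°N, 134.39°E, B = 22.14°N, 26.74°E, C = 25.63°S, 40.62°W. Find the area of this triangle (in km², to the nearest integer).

54736525 km²

Side lengths (central angles): a = 1.4117, b = 2.2819, c = 1.2764 rad; semiperimeter s = 2.4850.
By l'Huilier's theorem, tan(E/4) = √[tan(s/2) tan((s−a)/2) tan((s−b)/2) tan((s−c)/2)], giving spherical excess E = 1.3485 rad.
Area = E·R² = 1.3485 × (6371)² ≈ 54736525 km².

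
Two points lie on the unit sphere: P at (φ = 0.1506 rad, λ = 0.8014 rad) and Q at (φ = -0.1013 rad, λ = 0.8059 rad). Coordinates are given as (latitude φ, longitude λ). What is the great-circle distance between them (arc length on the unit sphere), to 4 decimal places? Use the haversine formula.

In radians: φ₁ = 0.1506, φ₂ = -0.1013, Δλ = 0.258° = 0.0045 rad.
Haversine: a = sin²(Δφ/2) + cos φ₁ cos φ₂ sin²(Δλ/2) = 0.0158 + (0.9887)(0.9949)(0.0000) = 0.01578.
Central angle c = 2·arcsin(√a) = 0.25194 rad.
On the unit sphere the arc length equals the central angle: 0.2519.

0.2519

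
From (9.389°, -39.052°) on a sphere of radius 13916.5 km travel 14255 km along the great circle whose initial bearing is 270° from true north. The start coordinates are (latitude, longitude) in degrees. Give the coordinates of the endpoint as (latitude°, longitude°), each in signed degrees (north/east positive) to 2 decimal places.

4.86°, -98.08°

Angular distance δ = d/R = 14255/13916.5 = 1.02432 rad; initial bearing θ = 4.7124 rad.
sin φ₂ = sin φ₁ cos δ + cos φ₁ sin δ cos θ = (0.1631)(0.5197) + (0.9866)(0.8544)(-0.0000) = 0.0848, so φ₂ = 4.86°.
Δλ = atan2(sin θ sin δ cos φ₁, cos δ − sin φ₁ sin φ₂) = atan2(-0.8429, 0.5058) = -59.031°.
λ₂ = -39.052° − 59.031° = -98.08°.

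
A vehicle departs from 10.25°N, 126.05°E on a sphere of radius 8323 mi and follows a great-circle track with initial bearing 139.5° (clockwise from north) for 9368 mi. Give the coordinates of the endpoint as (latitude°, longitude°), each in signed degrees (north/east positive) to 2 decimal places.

-36.78°, 173.08°

Angular distance δ = d/R = 9368/8323 = 1.12556 rad; initial bearing θ = 2.4347 rad.
sin φ₂ = sin φ₁ cos δ + cos φ₁ sin δ cos θ = (0.1779)(0.4307) + (0.9840)(0.9025)(-0.7604) = -0.5987, so φ₂ = -36.78°.
Δλ = atan2(sin θ sin δ cos φ₁, cos δ − sin φ₁ sin φ₂) = atan2(0.5768, 0.5372) = 47.034°.
λ₂ = 126.050° + 47.034° = 173.08°.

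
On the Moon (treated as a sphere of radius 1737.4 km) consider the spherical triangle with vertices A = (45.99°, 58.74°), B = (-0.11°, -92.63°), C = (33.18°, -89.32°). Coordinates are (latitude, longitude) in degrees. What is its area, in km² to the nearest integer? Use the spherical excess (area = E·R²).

Side lengths (central angles): a = 0.5836, b = 1.6708, c = 2.2284 rad; semiperimeter s = 2.2414.
By l'Huilier's theorem, tan(E/4) = √[tan(s/2) tan((s−a)/2) tan((s−b)/2) tan((s−c)/2)], giving spherical excess E = 0.2620 rad.
Area = E·R² = 0.2620 × (1737.4)² ≈ 790900 km².

790900 km²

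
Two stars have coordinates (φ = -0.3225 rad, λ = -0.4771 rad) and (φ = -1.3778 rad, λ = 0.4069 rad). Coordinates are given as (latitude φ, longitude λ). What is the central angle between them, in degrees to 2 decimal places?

With latitudes φ₁ = -18.478°, φ₂ = -78.942° and longitude difference Δλ = 50.649°:
Haversine: a = sin²(Δφ/2) + cos φ₁ cos φ₂ sin²(Δλ/2) = 0.2535 + (0.9484)(0.1918)(0.1830) = 0.28680.
Central angle c = 2·arcsin(√a) = 1.13029 rad.
So the angular separation is 64.76°.

64.76°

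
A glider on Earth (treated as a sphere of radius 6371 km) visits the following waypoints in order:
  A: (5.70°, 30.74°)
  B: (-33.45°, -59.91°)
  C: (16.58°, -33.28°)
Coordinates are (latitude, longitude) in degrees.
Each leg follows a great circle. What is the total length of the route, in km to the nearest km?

Leg A→B: central angle 1.6350 rad, distance 10416.6 km.
Leg B→C: central angle 0.9794 rad, distance 6239.5 km.
Total: 10416.6 + 6239.5 ≈ 16656 km.

16656 km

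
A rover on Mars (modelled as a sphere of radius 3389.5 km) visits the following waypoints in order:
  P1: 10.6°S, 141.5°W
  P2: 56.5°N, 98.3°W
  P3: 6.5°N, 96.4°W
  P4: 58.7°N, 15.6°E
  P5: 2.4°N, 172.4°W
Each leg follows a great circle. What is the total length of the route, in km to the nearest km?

Leg P1→P2: central angle 1.3263 rad, distance 4495.4 km.
Leg P2→P3: central angle 0.8731 rad, distance 2959.2 km.
Leg P3→P4: central angle 1.6676 rad, distance 5652.3 km.
Leg P4→P5: central angle 2.0694 rad, distance 7014.4 km.
Total: 4495.4 + 2959.2 + 5652.3 + 7014.4 ≈ 20121 km.

20121 km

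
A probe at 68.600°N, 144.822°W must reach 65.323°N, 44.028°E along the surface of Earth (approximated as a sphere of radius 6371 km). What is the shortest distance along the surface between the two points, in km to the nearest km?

With latitudes φ₁ = 68.600°, φ₂ = 65.323° and longitude difference Δλ = -171.150°:
cos c = sin φ₁ sin φ₂ + cos φ₁ cos φ₂ cos Δλ = (0.9311)(0.9087) + (0.3649)(0.4175)(-0.9881) = 0.69550,
so c = arccos(0.69550) = 0.80167 rad.
Distance = R·c = 6371 × 0.8017 ≈ 5107 km.

5107 km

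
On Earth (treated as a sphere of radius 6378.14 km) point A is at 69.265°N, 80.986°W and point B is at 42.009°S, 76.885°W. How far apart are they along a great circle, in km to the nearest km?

12392 km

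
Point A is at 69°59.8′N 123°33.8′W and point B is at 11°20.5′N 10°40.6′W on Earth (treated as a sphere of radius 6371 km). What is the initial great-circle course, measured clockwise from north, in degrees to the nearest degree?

Δλ = 112.887° = 1.9702 rad.
y = sin Δλ · cos φ₂ = (0.9213)(0.9805) = 0.9033
x = cos φ₁ sin φ₂ − sin φ₁ cos φ₂ cos Δλ = (0.3421)(0.1967) − (0.9397)(0.9805)(-0.3889) = 0.4256
θ = atan2(y, x) = 64.77°, so the bearing is 65°.

65°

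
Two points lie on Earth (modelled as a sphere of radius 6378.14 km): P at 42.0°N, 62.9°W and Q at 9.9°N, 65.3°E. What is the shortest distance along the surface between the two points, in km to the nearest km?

Let φ₁ = 0.7330 rad, φ₂ = 0.1728 rad, and Δλ = 2.2375 rad.
cos c = sin φ₁ sin φ₂ + cos φ₁ cos φ₂ cos Δλ = (0.6691)(0.1719) + (0.7431)(0.9851)(-0.6184) = -0.33768,
so c = arccos(-0.33768) = 1.91525 rad.
Distance = R·c = 6378.14 × 1.9152 ≈ 12216 km.

12216 km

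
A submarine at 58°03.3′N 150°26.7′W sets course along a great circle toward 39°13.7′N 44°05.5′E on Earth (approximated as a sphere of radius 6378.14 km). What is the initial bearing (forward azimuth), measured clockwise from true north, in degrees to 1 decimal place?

348.7°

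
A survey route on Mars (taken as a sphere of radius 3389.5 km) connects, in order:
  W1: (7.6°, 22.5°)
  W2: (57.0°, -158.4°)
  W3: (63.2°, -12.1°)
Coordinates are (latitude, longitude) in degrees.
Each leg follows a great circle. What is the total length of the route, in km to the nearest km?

Leg W1→W2: central angle 2.0140 rad, distance 6826.6 km.
Leg W2→W3: central angle 0.9953 rad, distance 3373.4 km.
Total: 6826.6 + 3373.4 ≈ 10200 km.

10200 km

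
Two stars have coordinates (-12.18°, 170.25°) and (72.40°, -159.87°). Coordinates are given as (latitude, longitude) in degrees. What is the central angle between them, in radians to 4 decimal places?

Let φ₁ = -0.2126 rad, φ₂ = 1.2636 rad, and Δλ = 0.5215 rad.
cos c = sin φ₁ sin φ₂ + cos φ₁ cos φ₂ cos Δλ = (-0.2110)(0.9532) + (0.9775)(0.3024)(0.8671) = 0.05517,
so c = arccos(0.05517) = 1.51560 rad.
So the angular separation is 1.5156 rad.

1.5156 rad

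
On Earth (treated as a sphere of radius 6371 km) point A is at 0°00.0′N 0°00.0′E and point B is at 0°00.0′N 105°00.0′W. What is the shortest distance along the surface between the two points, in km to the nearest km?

11675 km

Let φ₁ = 0.0000 rad, φ₂ = 0.0000 rad, and Δλ = -1.8326 rad.
cos c = sin φ₁ sin φ₂ + cos φ₁ cos φ₂ cos Δλ = (0.0000)(0.0000) + (1.0000)(1.0000)(-0.2588) = -0.25882,
so c = arccos(-0.25882) = 1.83260 rad.
Distance = R·c = 6371 × 1.8326 ≈ 11675 km.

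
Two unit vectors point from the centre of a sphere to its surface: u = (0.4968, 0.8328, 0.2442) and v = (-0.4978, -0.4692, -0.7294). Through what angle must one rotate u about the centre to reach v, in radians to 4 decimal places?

2.5256 rad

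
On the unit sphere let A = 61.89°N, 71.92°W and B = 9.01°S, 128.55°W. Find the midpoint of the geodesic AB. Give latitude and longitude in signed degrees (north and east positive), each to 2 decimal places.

29.02°, -111.03°

The central angle between A and B is δ = 1.4527 rad.
With f = 0.5, the slerp weights are sin((1−f)δ)/sin δ = 0.6688 and sin(fδ)/sin δ = 0.6688.
Weighted sum of the unit vectors: (0.6688)·(0.1462,-0.4479,0.8820) + (0.6688)·(-0.6155,-0.7724,-0.1566) = (-0.3139, -0.8161, 0.4852).
Converting back: φ = atan2(z, √(x²+y²)) = 29.02°, λ = atan2(y, x) = -111.03°.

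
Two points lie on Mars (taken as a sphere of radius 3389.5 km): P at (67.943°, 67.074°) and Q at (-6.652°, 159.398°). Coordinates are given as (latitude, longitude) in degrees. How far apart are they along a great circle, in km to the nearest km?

Let φ₁ = 1.1858 rad, φ₂ = -0.1161 rad, and Δλ = 1.6114 rad.
cos c = sin φ₁ sin φ₂ + cos φ₁ cos φ₂ cos Δλ = (0.9268)(-0.1158) + (0.3755)(0.9933)(-0.0406) = -0.12249,
so c = arccos(-0.12249) = 1.69359 rad.
Distance = R·c = 3389.5 × 1.6936 ≈ 5740 km.

5740 km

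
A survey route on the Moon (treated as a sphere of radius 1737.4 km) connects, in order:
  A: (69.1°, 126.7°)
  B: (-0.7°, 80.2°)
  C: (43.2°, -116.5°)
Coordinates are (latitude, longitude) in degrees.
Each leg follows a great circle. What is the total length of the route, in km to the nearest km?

6411 km

Leg A→B: central angle 1.3345 rad, distance 2318.5 km.
Leg B→C: central angle 2.3554 rad, distance 4092.2 km.
Total: 2318.5 + 4092.2 ≈ 6411 km.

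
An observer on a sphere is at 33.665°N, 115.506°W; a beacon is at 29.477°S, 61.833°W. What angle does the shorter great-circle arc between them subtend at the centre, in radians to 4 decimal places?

1.4137 rad

With latitudes φ₁ = 33.665°, φ₂ = -29.477° and longitude difference Δλ = 53.673°:
Haversine: a = sin²(Δφ/2) + cos φ₁ cos φ₂ sin²(Δλ/2) = 0.2741 + (0.8323)(0.8706)(0.2038) = 0.42178.
Central angle c = 2·arcsin(√a) = 1.41370 rad.
So the angular separation is 1.4137 rad.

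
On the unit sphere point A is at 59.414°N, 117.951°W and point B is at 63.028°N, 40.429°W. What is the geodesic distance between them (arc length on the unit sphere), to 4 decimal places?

With latitudes φ₁ = 59.414°, φ₂ = 63.028° and longitude difference Δλ = 77.522°:
Haversine: a = sin²(Δφ/2) + cos φ₁ cos φ₂ sin²(Δλ/2) = 0.0010 + (0.5088)(0.4536)(0.3920) = 0.09145.
Central angle c = 2·arcsin(√a) = 0.61445 rad.
On the unit sphere the arc length equals the central angle: 0.6144.

0.6144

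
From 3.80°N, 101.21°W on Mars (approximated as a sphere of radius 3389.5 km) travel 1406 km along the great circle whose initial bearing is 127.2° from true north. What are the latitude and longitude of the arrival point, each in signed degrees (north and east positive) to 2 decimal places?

Angular distance δ = d/R = 1406/3389.5 = 0.41481 rad; initial bearing θ = 2.2201 rad.
sin φ₂ = sin φ₁ cos δ + cos φ₁ sin δ cos θ = (0.0663)(0.9152) + (0.9978)(0.4030)(-0.6046) = -0.1825, so φ₂ = -10.51°.
Δλ = atan2(sin θ sin δ cos φ₁, cos δ − sin φ₁ sin φ₂) = atan2(0.3203, 0.9273) = 19.056°.
λ₂ = -101.210° + 19.056° = -82.15°.

-10.51°, -82.15°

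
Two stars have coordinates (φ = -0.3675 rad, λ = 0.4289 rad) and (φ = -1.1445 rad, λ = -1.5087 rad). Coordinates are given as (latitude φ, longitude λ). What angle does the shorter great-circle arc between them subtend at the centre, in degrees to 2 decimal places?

79.12°

In radians: φ₁ = -0.3675, φ₂ = -1.1445, Δλ = -111.016° = -1.9376 rad.
Haversine: a = sin²(Δφ/2) + cos φ₁ cos φ₂ sin²(Δλ/2) = 0.1435 + (0.9332)(0.4135)(0.6793) = 0.40563.
Central angle c = 2·arcsin(√a) = 1.38092 rad.
So the angular separation is 79.12°.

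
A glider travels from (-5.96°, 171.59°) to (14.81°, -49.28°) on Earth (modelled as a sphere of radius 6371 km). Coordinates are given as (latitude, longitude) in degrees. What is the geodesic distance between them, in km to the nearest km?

Let φ₁ = -0.1040 rad, φ₂ = 0.2585 rad, and Δλ = 2.4283 rad.
cos c = sin φ₁ sin φ₂ + cos φ₁ cos φ₂ cos Δλ = (-0.1038)(0.2556) + (0.9946)(0.9668)(-0.7562) = -0.75366,
so c = arccos(-0.75366) = 2.42442 rad.
Distance = R·c = 6371 × 2.4244 ≈ 15446 km.

15446 km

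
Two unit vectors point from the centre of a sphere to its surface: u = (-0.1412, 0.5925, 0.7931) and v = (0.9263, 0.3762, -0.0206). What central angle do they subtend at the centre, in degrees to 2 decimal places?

u·v = 0.0758; |u| = 1.0000, |v| = 1.0000.
cos θ = (u·v)/(|u||v|) = 0.0758, so θ = 85.65°.

85.65°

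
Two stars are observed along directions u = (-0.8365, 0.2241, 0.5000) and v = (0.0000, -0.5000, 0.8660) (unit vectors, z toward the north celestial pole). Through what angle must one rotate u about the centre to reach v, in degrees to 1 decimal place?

u·v = 0.3210; |u| = 1.0000, |v| = 1.0000.
cos θ = (u·v)/(|u||v|) = 0.3210, so θ = 71.3°.

71.3°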